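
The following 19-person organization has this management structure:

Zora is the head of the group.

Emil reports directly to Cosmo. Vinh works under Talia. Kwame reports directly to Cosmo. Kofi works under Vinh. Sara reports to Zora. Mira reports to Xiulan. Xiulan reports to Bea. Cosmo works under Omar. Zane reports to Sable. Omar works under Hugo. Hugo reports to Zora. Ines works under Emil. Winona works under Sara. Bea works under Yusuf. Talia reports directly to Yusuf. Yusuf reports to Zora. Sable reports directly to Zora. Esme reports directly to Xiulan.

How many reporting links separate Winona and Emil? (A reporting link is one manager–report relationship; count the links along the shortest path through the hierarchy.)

6

Winona is 2 levels below Zora, and Emil is 4 levels below Zora (their lowest common manager). The shortest path runs up from Winona to Zora and back down to Emil: 2 + 4 = 6 links.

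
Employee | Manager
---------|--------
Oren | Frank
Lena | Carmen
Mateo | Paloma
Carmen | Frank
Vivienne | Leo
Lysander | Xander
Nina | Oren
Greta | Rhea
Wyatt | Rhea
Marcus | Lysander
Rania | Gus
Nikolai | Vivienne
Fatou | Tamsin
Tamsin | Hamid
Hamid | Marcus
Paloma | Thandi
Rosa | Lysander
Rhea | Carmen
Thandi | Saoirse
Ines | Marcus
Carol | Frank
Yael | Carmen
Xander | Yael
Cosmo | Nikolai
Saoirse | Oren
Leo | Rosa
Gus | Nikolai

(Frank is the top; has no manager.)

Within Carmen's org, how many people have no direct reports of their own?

7

The people in Carmen's organization with no one reporting to them are Greta, Wyatt, Rania, Cosmo, Ines, Fatou, Lena. That is 7.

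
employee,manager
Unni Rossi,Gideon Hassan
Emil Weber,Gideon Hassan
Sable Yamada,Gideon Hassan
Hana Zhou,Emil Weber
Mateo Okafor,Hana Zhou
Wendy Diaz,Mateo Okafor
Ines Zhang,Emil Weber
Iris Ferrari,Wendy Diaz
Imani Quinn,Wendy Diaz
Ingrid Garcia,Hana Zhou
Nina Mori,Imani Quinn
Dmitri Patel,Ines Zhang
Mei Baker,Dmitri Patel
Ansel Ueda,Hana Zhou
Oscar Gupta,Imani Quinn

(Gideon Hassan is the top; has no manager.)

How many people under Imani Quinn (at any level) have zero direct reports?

2

The people in Imani Quinn's organization with no one reporting to them are Oscar Gupta, Nina Mori. That is 2.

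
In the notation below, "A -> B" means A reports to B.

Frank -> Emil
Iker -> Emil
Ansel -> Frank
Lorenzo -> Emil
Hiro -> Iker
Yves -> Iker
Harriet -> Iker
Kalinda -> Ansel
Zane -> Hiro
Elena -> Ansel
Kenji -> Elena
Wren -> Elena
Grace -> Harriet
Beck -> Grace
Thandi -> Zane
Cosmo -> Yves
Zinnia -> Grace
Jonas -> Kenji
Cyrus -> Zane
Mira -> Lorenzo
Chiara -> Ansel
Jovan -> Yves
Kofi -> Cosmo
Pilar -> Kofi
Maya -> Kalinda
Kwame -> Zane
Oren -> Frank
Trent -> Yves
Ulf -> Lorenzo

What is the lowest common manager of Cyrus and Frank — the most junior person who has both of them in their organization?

Cyrus's chain of managers is Zane, Hiro, Iker, Emil. Frank's chain of managers is Emil. The first manager that appears in both chains is Emil.

Emil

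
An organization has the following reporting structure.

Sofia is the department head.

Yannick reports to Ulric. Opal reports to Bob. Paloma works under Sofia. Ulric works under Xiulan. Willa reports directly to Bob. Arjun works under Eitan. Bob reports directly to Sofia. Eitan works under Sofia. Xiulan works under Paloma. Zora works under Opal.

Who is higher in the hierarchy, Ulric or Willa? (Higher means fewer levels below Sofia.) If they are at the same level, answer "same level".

Willa

Ulric is 3 levels below Sofia; Willa is 2. Willa is higher.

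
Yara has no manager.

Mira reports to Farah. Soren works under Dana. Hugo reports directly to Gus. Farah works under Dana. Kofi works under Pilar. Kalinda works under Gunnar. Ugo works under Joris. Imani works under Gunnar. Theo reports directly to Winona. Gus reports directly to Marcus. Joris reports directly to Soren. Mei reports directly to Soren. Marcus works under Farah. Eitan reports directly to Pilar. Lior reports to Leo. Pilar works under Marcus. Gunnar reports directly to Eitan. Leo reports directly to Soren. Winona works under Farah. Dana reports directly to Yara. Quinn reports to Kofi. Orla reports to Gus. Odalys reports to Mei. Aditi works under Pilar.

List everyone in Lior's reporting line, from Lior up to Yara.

Lior reports to Leo. Leo reports to Soren. Soren reports to Dana. Dana reports to Yara. Yara is at the top.

Lior -> Leo -> Soren -> Dana -> Yara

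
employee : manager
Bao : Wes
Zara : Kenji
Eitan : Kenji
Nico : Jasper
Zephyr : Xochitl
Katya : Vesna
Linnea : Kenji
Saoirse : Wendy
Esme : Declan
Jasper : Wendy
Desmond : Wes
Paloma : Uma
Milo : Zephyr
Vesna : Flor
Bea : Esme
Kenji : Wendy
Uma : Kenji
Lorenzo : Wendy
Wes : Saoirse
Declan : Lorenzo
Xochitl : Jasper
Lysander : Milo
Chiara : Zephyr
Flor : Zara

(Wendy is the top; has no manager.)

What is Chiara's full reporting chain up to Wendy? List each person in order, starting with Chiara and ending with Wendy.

Chiara -> Zephyr -> Xochitl -> Jasper -> Wendy

Chiara reports to Zephyr. Zephyr reports to Xochitl. Xochitl reports to Jasper. Jasper reports to Wendy. Wendy is at the top.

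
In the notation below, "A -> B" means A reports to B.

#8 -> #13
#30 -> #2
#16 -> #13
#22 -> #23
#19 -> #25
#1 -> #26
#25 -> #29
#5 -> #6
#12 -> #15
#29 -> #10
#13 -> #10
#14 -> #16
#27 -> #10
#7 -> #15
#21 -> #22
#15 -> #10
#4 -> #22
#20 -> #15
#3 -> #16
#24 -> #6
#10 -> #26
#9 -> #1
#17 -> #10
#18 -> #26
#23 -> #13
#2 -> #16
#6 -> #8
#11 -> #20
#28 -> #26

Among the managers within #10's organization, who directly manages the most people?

#10

Direct-report counts within #10's organization: #10 has 5; #29 has 1; #25 has 1; #15 has 3; #20 has 1; #13 has 3; #16 has 3; #2 has 1; #8 has 1; #6 has 2; #23 has 1; #22 has 2. The largest is 5, held by #10.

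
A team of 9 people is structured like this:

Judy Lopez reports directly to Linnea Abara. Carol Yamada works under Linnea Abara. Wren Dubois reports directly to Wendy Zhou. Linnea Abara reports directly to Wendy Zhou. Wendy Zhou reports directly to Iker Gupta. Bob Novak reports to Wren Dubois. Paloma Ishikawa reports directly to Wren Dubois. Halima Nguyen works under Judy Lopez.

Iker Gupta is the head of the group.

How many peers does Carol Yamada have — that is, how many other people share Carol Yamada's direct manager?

Carol Yamada reports to Linnea Abara. Linnea Abara's other direct reports are Judy Lopez — 1 peer.

1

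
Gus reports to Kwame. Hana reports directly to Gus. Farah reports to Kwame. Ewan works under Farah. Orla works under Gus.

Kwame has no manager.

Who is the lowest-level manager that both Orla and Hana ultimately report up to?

Gus

Orla's chain of managers is Gus, Kwame. Hana's chain of managers is Gus, Kwame. The first manager that appears in both chains is Gus.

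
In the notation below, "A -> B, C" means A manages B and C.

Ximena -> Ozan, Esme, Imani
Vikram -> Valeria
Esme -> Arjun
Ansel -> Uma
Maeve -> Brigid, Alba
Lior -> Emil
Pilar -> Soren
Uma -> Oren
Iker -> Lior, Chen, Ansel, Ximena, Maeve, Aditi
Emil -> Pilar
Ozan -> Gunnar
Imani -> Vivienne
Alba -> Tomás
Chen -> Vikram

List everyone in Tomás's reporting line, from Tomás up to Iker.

Tomás -> Alba -> Maeve -> Iker

Tomás reports to Alba. Alba reports to Maeve. Maeve reports to Iker. Iker is at the top.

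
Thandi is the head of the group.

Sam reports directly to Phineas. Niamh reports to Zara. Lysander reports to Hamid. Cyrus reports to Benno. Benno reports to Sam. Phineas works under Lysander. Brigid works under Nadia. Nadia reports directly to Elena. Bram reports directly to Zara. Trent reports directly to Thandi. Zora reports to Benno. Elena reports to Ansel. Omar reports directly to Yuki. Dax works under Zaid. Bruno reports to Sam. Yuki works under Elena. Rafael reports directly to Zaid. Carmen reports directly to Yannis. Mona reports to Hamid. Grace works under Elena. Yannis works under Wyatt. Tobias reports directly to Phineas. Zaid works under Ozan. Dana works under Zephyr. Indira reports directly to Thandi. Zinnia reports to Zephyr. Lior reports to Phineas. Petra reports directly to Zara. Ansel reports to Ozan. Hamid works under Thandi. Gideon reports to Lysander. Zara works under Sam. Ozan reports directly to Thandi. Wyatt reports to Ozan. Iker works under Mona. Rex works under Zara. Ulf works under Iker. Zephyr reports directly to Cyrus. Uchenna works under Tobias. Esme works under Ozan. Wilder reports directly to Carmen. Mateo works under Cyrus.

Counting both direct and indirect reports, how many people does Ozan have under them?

Ozan directly manages Esme, Ansel, Wyatt, Zaid. Esme has no reports. Under Ansel: Elena, Nadia, Brigid, Grace, Yuki, Omar (6). Under Wyatt: Yannis, Carmen, Wilder (3). Under Zaid: Dax, Rafael (2). So Ozan's organization is 4 direct reports plus everyone under them: 1 + 7 + 4 + 3 = 15.

15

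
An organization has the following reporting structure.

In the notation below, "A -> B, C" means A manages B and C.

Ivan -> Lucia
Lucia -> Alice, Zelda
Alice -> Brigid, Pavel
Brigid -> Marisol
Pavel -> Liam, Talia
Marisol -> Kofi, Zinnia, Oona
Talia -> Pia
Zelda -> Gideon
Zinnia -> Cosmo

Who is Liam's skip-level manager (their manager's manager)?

Liam reports to Pavel, and Pavel reports to Alice. So Liam's skip-level manager is Alice.

Alice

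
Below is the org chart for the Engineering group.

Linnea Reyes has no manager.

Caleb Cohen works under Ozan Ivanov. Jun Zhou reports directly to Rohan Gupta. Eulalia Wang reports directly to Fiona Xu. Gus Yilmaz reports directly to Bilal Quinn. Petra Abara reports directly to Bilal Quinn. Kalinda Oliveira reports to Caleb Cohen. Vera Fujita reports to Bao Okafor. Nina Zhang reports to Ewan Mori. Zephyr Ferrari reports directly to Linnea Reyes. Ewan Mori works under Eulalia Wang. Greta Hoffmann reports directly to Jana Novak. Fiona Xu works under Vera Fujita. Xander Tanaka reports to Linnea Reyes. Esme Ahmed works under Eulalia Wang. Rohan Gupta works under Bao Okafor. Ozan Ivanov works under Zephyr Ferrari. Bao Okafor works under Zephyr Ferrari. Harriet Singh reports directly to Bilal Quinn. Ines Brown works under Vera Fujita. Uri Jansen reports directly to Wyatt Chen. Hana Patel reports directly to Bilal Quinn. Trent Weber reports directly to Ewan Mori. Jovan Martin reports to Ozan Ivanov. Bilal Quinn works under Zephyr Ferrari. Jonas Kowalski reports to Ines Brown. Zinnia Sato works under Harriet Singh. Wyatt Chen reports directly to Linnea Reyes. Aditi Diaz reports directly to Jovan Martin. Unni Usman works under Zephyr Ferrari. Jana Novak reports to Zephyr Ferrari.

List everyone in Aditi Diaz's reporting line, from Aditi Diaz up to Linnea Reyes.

Aditi Diaz reports to Jovan Martin. Jovan Martin reports to Ozan Ivanov. Ozan Ivanov reports to Zephyr Ferrari. Zephyr Ferrari reports to Linnea Reyes. Linnea Reyes is at the top.

Aditi Diaz -> Jovan Martin -> Ozan Ivanov -> Zephyr Ferrari -> Linnea Reyes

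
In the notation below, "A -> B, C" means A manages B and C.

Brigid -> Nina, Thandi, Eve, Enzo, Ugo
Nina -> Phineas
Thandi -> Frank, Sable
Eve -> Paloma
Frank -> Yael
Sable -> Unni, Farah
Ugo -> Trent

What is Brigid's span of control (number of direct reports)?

5

Brigid directly manages Nina, Thandi, Eve, Enzo, Ugo. That is 5 direct reports.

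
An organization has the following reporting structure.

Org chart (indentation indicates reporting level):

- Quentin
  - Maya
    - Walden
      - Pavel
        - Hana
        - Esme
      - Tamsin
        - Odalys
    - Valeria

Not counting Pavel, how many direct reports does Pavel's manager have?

Pavel reports to Walden. Walden's other direct reports are Tamsin — 1 peer.

1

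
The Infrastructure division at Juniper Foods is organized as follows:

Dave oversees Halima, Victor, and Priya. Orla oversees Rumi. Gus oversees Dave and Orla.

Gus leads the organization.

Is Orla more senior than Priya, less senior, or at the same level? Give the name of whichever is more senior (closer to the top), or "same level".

Orla is 1 level below Gus; Priya is 2. Orla is higher.

Orla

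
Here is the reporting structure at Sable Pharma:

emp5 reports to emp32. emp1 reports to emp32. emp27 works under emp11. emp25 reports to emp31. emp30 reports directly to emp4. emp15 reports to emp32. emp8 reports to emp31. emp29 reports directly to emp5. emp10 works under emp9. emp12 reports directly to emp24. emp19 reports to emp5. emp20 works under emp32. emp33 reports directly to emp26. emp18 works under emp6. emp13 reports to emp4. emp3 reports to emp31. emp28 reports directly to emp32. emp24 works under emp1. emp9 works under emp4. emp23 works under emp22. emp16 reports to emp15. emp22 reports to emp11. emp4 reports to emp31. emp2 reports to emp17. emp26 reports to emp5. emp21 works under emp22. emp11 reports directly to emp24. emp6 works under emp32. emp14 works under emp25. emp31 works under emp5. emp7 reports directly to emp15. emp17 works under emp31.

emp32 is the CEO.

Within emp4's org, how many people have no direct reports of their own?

3

The people in emp4's organization with no one reporting to them are emp13, emp30, emp10. That is 3.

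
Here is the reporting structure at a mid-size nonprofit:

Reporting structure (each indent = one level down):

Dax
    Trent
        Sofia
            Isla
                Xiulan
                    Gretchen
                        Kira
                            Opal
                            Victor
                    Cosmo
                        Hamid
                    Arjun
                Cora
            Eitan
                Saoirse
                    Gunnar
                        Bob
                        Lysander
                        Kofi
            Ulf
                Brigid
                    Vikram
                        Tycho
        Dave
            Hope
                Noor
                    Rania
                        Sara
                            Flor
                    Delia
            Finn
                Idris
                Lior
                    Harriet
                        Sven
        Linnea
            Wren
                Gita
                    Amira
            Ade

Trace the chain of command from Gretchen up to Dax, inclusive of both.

Gretchen -> Xiulan -> Isla -> Sofia -> Trent -> Dax

Gretchen reports to Xiulan. Xiulan reports to Isla. Isla reports to Sofia. Sofia reports to Trent. Trent reports to Dax. Dax is at the top.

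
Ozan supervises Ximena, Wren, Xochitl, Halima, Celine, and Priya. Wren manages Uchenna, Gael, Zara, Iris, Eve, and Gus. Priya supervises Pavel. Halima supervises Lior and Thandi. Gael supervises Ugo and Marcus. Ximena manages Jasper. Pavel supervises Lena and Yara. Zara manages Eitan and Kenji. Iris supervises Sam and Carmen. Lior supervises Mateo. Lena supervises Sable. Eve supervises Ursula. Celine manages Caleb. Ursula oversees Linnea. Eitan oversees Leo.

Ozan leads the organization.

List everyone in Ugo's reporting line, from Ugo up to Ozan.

Ugo -> Gael -> Wren -> Ozan

Ugo reports to Gael. Gael reports to Wren. Wren reports to Ozan. Ozan is at the top.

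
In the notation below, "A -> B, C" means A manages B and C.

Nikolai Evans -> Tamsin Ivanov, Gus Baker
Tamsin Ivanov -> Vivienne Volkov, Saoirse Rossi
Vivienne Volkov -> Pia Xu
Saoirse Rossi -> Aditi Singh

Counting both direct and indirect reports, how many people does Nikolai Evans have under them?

6

Nikolai Evans directly manages Tamsin Ivanov, Gus Baker. Under Tamsin Ivanov: Saoirse Rossi, Aditi Singh, Vivienne Volkov, Pia Xu (4). Gus Baker has no reports. So Nikolai Evans's organization is 2 direct reports plus everyone under them: 5 + 1 = 6.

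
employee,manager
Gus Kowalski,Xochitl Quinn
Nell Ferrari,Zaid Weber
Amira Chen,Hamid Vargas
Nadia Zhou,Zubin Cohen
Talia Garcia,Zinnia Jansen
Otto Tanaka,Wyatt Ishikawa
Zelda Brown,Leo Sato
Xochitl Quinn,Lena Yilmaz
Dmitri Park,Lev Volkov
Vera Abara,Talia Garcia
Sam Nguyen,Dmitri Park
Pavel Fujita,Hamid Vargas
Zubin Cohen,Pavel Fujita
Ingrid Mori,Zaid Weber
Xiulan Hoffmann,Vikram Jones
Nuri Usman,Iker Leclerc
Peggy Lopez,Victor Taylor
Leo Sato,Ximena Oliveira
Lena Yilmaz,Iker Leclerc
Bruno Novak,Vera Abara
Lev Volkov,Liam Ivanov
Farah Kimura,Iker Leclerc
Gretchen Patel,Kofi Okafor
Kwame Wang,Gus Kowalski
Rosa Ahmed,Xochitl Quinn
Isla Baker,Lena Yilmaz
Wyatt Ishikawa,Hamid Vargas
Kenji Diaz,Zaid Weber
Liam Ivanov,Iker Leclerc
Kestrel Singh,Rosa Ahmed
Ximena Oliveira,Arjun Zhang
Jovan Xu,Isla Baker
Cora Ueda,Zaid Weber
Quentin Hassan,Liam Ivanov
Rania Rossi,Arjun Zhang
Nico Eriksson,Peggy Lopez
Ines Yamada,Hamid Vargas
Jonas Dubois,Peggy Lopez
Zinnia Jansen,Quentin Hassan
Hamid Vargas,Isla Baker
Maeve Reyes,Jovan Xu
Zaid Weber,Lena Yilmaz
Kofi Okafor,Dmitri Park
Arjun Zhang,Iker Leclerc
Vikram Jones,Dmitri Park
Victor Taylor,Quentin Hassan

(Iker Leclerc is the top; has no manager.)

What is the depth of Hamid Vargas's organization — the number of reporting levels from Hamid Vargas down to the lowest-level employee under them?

3

The longest chain under Hamid Vargas runs Hamid Vargas → Pavel Fujita → Zubin Cohen → Nadia Zhou, which is 3 levels below Hamid Vargas.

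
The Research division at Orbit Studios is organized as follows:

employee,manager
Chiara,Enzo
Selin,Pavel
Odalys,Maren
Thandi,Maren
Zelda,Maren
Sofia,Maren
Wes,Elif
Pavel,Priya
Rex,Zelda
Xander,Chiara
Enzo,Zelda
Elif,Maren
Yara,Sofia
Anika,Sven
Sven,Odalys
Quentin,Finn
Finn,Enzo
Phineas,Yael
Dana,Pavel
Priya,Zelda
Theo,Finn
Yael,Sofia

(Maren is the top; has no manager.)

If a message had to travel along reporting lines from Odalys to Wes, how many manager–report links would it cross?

Odalys is 1 level below Maren, and Wes is 2 levels below Maren (their lowest common manager). The shortest path runs up from Odalys to Maren and back down to Wes: 1 + 2 = 3 links.

3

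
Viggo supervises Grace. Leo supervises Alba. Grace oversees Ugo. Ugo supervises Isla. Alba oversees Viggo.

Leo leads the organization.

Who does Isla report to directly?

Ugo

Isla reports directly to Ugo.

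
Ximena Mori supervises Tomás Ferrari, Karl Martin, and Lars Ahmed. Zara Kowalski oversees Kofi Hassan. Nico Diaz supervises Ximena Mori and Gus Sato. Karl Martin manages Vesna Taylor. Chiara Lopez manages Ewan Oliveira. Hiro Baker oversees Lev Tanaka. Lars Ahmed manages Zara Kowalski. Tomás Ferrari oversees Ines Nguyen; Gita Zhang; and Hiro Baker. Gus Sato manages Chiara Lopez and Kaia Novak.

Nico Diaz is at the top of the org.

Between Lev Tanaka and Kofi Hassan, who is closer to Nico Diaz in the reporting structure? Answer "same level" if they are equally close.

same level

Both Lev Tanaka and Kofi Hassan are 4 levels below Nico Diaz.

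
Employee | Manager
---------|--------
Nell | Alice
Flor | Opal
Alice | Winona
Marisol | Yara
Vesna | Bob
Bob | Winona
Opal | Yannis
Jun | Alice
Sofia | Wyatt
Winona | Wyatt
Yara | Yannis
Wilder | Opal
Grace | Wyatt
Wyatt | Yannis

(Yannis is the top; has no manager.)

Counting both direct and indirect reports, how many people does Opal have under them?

2

Opal directly manages Flor, Wilder. Flor has no reports. Wilder has no reports. So Opal's organization is 2 direct reports plus everyone under them: 1 + 1 = 2.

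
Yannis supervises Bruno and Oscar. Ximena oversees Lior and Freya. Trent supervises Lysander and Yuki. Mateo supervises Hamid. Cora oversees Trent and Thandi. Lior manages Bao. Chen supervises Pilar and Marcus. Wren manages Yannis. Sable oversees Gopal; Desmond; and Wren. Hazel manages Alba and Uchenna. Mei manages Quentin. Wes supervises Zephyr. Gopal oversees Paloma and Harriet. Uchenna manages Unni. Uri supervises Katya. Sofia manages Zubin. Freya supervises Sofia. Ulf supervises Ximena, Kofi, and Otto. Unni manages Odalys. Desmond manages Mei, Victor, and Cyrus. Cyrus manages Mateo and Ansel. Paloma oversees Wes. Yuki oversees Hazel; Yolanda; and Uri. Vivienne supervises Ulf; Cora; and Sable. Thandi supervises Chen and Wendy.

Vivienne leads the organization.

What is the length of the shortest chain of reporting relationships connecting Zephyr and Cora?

Zephyr is 5 levels below Vivienne, and Cora is 1 level below Vivienne (their lowest common manager). The shortest path runs up from Zephyr to Vivienne and back down to Cora: 5 + 1 = 6 links.

6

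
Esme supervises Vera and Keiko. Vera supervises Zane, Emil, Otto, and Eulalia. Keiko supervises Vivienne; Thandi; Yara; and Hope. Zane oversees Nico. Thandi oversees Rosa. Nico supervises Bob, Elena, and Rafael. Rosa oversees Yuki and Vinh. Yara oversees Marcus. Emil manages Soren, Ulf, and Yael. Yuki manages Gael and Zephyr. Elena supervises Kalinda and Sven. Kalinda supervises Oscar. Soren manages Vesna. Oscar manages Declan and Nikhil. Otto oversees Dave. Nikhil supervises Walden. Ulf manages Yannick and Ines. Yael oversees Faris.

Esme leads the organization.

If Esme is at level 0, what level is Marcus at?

3

Chain from Marcus up to Esme: Marcus → Yara → Keiko → Esme. That is 3 steps up, so Marcus is 3 levels below Esme.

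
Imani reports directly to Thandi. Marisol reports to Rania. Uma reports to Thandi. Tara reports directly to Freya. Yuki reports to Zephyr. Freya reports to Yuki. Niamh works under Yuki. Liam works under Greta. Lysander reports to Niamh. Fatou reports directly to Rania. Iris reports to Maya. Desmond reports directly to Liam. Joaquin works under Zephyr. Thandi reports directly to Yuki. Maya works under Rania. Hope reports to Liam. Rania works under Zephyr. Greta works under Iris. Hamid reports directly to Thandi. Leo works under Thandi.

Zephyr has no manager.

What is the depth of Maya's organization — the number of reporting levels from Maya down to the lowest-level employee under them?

4

The longest chain under Maya runs Maya → Iris → Greta → Liam → Desmond, which is 4 levels below Maya.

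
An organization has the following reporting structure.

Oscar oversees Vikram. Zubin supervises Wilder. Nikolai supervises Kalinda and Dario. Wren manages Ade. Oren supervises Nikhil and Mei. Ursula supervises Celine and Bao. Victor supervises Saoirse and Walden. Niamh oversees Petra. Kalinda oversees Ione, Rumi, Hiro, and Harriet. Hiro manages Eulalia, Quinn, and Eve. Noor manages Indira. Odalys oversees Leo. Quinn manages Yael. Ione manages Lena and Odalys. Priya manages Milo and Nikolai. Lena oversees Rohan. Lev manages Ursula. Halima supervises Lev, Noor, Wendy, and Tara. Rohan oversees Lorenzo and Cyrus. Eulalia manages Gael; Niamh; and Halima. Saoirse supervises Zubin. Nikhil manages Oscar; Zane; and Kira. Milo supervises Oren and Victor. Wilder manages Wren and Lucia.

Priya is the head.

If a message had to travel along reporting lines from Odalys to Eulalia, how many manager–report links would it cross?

Odalys is 2 levels below Kalinda, and Eulalia is 2 levels below Kalinda (their lowest common manager). The shortest path runs up from Odalys to Kalinda and back down to Eulalia: 2 + 2 = 4 links.

4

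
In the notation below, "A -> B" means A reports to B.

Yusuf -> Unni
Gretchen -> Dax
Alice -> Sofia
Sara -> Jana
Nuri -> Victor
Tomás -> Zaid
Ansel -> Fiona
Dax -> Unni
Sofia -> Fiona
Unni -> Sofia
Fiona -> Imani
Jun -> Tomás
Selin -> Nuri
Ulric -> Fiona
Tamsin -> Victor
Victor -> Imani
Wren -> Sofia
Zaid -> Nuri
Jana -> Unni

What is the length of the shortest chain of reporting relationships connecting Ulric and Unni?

Ulric is 1 level below Fiona, and Unni is 2 levels below Fiona (their lowest common manager). The shortest path runs up from Ulric to Fiona and back down to Unni: 1 + 2 = 3 links.

3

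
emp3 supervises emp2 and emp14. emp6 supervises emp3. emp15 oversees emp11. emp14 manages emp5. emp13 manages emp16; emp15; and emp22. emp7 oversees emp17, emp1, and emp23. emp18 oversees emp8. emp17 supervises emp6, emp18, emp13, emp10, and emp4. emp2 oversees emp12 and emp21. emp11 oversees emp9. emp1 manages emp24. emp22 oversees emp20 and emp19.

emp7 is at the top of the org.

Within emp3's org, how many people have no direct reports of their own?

The people in emp3's organization with no one reporting to them are emp5, emp21, emp12. That is 3.

3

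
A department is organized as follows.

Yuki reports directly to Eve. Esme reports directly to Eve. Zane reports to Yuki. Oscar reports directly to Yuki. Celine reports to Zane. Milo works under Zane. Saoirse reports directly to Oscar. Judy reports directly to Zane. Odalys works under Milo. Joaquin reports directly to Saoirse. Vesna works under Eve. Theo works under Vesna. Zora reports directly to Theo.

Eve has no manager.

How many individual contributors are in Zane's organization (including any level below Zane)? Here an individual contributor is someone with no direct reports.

The people in Zane's organization with no one reporting to them are Judy, Odalys, Celine. That is 3.

3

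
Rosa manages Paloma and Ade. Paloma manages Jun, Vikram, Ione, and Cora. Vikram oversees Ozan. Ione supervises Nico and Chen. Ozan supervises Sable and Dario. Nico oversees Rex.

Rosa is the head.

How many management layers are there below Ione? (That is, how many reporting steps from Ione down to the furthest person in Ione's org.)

The longest chain under Ione runs Ione → Nico → Rex, which is 2 levels below Ione.

2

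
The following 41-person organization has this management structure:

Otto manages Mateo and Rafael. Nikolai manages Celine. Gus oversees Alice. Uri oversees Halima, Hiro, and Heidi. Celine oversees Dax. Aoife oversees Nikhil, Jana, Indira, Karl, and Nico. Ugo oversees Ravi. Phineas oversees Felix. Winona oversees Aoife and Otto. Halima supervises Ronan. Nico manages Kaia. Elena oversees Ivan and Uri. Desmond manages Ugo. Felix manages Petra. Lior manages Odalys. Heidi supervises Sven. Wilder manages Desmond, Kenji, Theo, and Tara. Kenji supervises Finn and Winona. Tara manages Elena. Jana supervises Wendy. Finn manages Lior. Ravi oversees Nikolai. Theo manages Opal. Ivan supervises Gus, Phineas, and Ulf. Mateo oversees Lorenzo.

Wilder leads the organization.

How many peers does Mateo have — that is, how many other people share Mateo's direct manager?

1

Mateo reports to Otto. Otto's other direct reports are Rafael — 1 peer.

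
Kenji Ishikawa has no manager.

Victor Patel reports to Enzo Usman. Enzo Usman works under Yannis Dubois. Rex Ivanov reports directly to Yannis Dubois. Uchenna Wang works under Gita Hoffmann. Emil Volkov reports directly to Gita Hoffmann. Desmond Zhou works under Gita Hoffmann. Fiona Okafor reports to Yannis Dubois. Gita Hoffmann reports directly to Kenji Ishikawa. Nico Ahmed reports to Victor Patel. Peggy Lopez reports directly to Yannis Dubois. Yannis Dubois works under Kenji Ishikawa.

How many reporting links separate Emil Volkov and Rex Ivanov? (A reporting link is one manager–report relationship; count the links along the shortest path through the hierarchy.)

Emil Volkov is 2 levels below Kenji Ishikawa, and Rex Ivanov is 2 levels below Kenji Ishikawa (their lowest common manager). The shortest path runs up from Emil Volkov to Kenji Ishikawa and back down to Rex Ivanov: 2 + 2 = 4 links.

4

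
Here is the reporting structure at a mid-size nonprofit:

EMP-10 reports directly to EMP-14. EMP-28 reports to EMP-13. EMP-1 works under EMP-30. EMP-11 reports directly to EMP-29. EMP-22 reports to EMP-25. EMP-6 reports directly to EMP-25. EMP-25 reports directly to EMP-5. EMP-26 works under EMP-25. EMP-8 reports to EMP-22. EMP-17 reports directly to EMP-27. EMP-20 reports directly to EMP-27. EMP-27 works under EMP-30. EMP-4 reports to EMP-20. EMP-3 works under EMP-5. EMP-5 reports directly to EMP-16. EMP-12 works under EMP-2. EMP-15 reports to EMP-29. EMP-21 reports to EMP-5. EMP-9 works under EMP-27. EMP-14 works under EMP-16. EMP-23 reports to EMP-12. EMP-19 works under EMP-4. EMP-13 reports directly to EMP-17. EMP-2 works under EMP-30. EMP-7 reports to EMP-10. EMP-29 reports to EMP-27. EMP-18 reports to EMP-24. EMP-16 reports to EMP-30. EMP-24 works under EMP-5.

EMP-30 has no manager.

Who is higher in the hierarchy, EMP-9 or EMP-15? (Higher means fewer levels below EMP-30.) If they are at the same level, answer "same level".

EMP-9

EMP-9 is 2 levels below EMP-30; EMP-15 is 3. EMP-9 is higher.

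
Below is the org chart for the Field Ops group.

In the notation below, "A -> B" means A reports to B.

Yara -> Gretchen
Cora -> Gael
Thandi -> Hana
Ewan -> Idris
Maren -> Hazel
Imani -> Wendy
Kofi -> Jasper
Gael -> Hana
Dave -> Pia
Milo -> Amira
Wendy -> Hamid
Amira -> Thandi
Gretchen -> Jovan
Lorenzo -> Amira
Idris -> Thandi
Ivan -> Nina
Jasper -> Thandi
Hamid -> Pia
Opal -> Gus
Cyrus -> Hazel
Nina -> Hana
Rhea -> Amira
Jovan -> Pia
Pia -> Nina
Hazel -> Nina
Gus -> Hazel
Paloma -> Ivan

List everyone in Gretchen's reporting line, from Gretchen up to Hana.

Gretchen -> Jovan -> Pia -> Nina -> Hana

Gretchen reports to Jovan. Jovan reports to Pia. Pia reports to Nina. Nina reports to Hana. Hana is at the top.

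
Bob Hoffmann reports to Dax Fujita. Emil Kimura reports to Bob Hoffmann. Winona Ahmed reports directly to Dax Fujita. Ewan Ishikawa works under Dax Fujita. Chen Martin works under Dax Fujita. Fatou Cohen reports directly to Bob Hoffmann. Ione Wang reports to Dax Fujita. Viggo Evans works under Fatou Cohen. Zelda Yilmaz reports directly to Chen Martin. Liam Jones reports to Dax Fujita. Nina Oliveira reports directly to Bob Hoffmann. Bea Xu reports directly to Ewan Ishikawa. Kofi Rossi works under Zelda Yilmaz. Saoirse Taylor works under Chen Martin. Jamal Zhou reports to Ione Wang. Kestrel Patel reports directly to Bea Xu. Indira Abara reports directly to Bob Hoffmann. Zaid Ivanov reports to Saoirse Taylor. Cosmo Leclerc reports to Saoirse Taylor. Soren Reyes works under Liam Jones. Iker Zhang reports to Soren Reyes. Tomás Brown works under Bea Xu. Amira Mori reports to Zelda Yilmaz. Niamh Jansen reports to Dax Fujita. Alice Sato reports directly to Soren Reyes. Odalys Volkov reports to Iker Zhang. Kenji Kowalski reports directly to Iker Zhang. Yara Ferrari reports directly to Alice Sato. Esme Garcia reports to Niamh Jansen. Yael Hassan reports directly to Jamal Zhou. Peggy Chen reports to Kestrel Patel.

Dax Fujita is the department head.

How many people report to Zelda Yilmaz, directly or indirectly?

2

Zelda Yilmaz directly manages Kofi Rossi, Amira Mori. Kofi Rossi has no reports. Amira Mori has no reports. So Zelda Yilmaz's organization is 2 direct reports plus everyone under them: 1 + 1 = 2.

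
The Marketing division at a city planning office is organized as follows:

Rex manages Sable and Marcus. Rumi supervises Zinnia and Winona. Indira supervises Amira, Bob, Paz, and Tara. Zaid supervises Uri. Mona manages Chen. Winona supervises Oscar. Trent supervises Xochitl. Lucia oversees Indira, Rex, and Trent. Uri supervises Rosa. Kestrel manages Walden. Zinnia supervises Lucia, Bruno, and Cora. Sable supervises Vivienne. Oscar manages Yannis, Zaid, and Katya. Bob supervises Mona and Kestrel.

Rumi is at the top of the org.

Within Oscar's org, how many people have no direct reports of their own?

3

The people in Oscar's organization with no one reporting to them are Katya, Rosa, Yannis. That is 3.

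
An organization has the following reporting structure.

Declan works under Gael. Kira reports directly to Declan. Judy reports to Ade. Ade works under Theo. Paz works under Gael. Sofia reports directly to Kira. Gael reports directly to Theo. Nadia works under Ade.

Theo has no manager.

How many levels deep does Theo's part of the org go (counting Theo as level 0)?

4

The longest chain under Theo runs Theo → Gael → Declan → Kira → Sofia, which is 4 levels below Theo.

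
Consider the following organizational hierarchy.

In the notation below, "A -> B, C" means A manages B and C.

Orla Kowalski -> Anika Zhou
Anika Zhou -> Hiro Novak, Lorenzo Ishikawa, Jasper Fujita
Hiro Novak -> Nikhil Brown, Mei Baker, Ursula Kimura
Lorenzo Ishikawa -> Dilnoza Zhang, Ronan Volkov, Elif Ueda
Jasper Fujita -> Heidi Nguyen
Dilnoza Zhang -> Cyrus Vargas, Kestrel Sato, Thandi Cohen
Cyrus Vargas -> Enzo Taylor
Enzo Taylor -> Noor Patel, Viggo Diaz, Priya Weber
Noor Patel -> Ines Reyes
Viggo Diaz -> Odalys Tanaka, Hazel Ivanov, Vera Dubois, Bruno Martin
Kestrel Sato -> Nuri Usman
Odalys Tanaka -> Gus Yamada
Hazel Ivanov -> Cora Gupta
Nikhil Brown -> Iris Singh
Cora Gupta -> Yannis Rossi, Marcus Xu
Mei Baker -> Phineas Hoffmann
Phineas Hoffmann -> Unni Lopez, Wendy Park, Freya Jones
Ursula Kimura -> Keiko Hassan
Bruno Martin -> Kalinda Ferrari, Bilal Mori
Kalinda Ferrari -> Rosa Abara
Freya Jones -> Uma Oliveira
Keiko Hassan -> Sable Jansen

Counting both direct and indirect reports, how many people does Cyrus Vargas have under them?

Cyrus Vargas directly manages Enzo Taylor. Under Enzo Taylor: Priya Weber, Viggo Diaz, Bruno Martin, Bilal Mori, Kalinda Ferrari, Rosa Abara, Vera Dubois, Hazel Ivanov, Cora Gupta, Marcus Xu, Yannis Rossi, Odalys Tanaka, Gus Yamada, Noor Patel, Ines Reyes (15). That's 16 in total.

16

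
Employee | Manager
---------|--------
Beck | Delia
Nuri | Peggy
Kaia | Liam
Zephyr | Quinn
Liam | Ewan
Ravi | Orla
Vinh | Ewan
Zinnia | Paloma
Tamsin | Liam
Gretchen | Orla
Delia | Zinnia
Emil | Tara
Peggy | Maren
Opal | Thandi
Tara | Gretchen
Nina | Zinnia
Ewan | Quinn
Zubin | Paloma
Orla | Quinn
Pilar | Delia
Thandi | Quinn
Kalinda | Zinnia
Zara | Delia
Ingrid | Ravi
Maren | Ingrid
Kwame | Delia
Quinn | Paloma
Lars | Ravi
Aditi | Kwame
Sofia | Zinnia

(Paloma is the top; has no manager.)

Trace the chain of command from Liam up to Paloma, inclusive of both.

Liam reports to Ewan. Ewan reports to Quinn. Quinn reports to Paloma. Paloma is at the top.

Liam -> Ewan -> Quinn -> Paloma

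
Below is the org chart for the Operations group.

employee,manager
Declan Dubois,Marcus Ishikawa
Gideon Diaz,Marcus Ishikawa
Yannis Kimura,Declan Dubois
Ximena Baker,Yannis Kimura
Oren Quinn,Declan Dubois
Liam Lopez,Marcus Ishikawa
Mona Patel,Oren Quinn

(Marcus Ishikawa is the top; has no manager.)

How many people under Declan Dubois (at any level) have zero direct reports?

2

The people in Declan Dubois's organization with no one reporting to them are Mona Patel, Ximena Baker. That is 2.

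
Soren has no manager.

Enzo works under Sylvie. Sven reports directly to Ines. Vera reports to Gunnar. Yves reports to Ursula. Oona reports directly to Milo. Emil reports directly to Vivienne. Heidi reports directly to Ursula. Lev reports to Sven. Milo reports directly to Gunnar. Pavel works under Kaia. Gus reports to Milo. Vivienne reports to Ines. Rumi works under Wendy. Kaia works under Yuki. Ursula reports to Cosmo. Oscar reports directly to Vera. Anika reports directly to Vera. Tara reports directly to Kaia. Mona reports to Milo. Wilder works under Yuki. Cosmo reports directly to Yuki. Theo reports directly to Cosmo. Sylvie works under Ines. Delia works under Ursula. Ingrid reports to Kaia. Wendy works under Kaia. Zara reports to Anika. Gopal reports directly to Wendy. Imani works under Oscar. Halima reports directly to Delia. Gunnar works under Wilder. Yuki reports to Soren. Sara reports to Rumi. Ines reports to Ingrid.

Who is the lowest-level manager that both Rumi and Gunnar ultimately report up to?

Yuki

Rumi's chain of managers is Wendy, Kaia, Yuki, Soren. Gunnar's chain of managers is Wilder, Yuki, Soren. The first manager that appears in both chains is Yuki.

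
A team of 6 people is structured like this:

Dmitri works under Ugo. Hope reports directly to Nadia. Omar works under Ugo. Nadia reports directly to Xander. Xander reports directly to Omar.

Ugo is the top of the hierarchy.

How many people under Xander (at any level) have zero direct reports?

1

The only person in Xander's organization with no one reporting to them is Hope. That is 1.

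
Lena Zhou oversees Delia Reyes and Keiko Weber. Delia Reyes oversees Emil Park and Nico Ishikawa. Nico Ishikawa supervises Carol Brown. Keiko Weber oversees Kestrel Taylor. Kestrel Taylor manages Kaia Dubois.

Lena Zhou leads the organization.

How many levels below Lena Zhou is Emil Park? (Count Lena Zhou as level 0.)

Chain from Emil Park up to Lena Zhou: Emil Park → Delia Reyes → Lena Zhou. That is 2 steps up, so Emil Park is 2 levels below Lena Zhou.

2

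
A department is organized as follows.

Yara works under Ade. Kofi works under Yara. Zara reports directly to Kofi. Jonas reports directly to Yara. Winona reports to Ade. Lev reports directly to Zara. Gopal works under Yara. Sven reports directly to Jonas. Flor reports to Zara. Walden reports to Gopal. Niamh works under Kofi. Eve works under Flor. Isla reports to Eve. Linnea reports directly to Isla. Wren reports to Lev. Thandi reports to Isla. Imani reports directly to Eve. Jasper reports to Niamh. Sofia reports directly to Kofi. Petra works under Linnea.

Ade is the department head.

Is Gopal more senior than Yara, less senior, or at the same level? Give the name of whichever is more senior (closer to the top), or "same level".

Yara

Gopal is 2 levels below Ade; Yara is 1. Yara is higher.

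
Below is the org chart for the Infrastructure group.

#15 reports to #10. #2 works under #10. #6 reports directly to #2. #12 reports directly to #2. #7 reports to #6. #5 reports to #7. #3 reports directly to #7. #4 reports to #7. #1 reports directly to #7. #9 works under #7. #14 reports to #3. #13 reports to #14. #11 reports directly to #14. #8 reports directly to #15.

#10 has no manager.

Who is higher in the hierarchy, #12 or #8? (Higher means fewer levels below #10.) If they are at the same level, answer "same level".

Both #12 and #8 are 2 levels below #10.

same level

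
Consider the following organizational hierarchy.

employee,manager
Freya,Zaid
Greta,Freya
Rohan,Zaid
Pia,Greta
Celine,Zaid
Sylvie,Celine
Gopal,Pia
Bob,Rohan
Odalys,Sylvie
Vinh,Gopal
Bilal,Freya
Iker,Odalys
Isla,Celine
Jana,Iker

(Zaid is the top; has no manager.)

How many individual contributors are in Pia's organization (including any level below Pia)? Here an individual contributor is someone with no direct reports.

The only person in Pia's organization with no one reporting to them is Vinh. That is 1.

1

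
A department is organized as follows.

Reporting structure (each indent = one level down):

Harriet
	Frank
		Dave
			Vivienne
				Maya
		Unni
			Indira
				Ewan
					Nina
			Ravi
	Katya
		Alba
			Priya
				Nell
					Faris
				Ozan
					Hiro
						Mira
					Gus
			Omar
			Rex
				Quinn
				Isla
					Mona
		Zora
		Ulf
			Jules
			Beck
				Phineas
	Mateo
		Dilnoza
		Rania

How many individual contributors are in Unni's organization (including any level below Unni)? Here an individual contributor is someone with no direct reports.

2

The people in Unni's organization with no one reporting to them are Ravi, Nina. That is 2.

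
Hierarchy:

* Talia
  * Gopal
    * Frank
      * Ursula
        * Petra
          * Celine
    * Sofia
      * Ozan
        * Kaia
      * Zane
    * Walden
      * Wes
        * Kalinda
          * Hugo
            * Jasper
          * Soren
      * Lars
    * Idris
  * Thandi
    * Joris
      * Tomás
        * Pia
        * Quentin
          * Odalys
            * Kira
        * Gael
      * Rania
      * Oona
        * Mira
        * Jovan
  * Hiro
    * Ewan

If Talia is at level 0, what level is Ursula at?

3

Chain from Ursula up to Talia: Ursula → Frank → Gopal → Talia. That is 3 steps up, so Ursula is 3 levels below Talia.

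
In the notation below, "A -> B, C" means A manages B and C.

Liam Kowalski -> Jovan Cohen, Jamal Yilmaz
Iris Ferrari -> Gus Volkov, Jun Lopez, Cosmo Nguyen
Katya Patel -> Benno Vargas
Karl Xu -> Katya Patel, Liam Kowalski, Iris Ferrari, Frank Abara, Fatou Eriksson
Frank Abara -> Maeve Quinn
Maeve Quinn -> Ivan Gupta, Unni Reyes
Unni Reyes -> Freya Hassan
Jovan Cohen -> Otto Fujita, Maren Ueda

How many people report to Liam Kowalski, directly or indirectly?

4

Liam Kowalski directly manages Jovan Cohen, Jamal Yilmaz. Under Jovan Cohen: Maren Ueda, Otto Fujita (2). Jamal Yilmaz has no reports. So Liam Kowalski's organization is 2 direct reports plus everyone under them: 3 + 1 = 4.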